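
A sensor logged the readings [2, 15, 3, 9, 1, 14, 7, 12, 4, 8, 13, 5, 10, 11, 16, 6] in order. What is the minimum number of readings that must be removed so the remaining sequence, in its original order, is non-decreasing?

Fewest deletions = n − (longest non-decreasing subsequence).
i:      1  2  3  4  5  6  7  8  9 10 11 12 13 14 15 16
a[i]:   2 15  3  9  1 14  7 12  4  8 13  5 10 11 16  6
dp:     1  2  2  3  1  4  3  4  3  4  5  4  5  6  7  5
max dp = 7, so deletions = 16 − 7 = 9.

9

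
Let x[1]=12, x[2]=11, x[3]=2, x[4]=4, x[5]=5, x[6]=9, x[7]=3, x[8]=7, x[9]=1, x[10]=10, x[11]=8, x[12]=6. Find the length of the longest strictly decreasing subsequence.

Negate each value so 'decreasing' becomes 'increasing', then run patience tails on the negated sequence:
-12 → extends → [-12]
-11 → extends → [-12, -11]
-2 → extends → [-12, -11, -2]
-4 → replaces -2 → [-12, -11, -4]
-5 → replaces -4 → [-12, -11, -5]
-9 → replaces -5 → [-12, -11, -9]
-3 → extends → [-12, -11, -9, -3]
-7 → replaces -3 → [-12, -11, -9, -7]
-1 → extends → [-12, -11, -9, -7, -1]
-10 → replaces -9 → [-12, -11, -10, -7, -1]
-8 → replaces -7 → [-12, -11, -10, -8, -1]
-6 → replaces -1 → [-12, -11, -10, -8, -6]
Five tails, so the longest strictly decreasing subsequence of the original has length 5.

5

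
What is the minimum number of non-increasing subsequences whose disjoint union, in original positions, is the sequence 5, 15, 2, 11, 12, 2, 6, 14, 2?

4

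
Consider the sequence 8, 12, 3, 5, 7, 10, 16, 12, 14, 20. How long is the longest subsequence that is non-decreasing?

Track the smallest tail for each achievable length (allowing ties):
8 → extends → [8]
12 → extends → [8, 12]
3 → replaces 8 → [3, 12]
5 → replaces 12 → [3, 5]
7 → extends → [3, 5, 7]
10 → extends → [3, 5, 7, 10]
16 → extends → [3, 5, 7, 10, 16]
12 → replaces 16 → [3, 5, 7, 10, 12]
14 → extends → [3, 5, 7, 10, 12, 14]
20 → extends → [3, 5, 7, 10, 12, 14, 20]
Seven tails, so the longest non-decreasing subsequence has length 7 (e.g. 3, 5, 7, 10, 12, 14, 20).

7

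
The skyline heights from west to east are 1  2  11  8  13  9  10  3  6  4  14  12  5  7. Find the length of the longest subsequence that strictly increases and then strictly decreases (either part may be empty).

8

inc[i] = longest strictly increasing subsequence ending at i; dec[i] = longest strictly decreasing subsequence starting at i:
i:      1  2  3  4  5  6  7  8  9 10 11 12 13 14
a[i]:   1  2 11  8 13  9 10  3  6  4 14 12  5  7
inc:    1  2  3  3  4  4  5  3  4  4  6  6  5  6
dec:    1  1  4  3  4  3  3  1  2  1  3  2  1  1
Best peak at i=11 (value 14): inc=6, dec=3, length 6+3−1 = 8.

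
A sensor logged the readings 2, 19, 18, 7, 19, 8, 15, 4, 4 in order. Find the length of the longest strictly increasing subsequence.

Let dp[i] be the length of the longest such subsequence ending at index i:
i:      1  2  3  4  5  6  7  8  9
a[i]:   2 19 18  7 19  8 15  4  4
dp:     1  2  2  2  3  3  4  2  2
Maximum dp value is 4.

4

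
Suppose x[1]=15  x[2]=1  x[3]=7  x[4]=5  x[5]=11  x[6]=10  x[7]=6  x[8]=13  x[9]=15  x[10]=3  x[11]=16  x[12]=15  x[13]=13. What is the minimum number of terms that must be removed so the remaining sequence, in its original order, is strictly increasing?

7

Fewest deletions = n − (longest strictly increasing subsequence).
Patience tails:
15 → extends → [15]
1 → replaces 15 → [1]
7 → extends → [1, 7]
5 → replaces 7 → [1, 5]
11 → extends → [1, 5, 11]
10 → replaces 11 → [1, 5, 10]
6 → replaces 10 → [1, 5, 6]
13 → extends → [1, 5, 6, 13]
15 → extends → [1, 5, 6, 13, 15]
3 → replaces 5 → [1, 3, 6, 13, 15]
16 → extends → [1, 3, 6, 13, 15, 16]
15 → already a tail → [1, 3, 6, 13, 15, 16]
13 → already a tail → [1, 3, 6, 13, 15, 16]
Longest strictly increasing subsequence has length 6, so deletions = 13 − 6 = 7.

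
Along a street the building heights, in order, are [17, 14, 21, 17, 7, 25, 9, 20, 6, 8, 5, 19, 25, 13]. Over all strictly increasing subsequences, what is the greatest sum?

76

Let S[i] be the best sum of a strictly increasing subsequence ending at i:
i:      1  2  3  4  5  6  7  8  9 10 11 12 13 14
a[i]:  17 14 21 17  7 25  9 20  6  8  5 19 25 13
S:     17 14 38 31  7 63 16 51  6 15  5 50 76 29
Maximum is 76 (e.g. 14 + 17 + 20 + 25).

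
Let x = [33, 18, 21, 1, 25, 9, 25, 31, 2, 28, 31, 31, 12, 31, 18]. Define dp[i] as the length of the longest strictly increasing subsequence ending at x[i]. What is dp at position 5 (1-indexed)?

3

dp[i] = 1 + max{dp[j] : j<i, x[j]<x[i]} (or 1 if no such j):
i:      1  2  3  4  5  6  7  8  9 10 11 12 13 14 15
x[i]:  33 18 21  1 25  9 25 31  2 28 31 31 12 31 18
dp:     1  1  2  1  3  2  3  4  2  4  5  5  3  5  4
At index 5 the value is 3.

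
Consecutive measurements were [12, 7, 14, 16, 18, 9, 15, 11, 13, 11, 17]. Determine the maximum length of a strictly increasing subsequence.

5

Let dp[i] be the length of the longest such subsequence ending at index i:
i:      1  2  3  4  5  6  7  8  9 10 11
a[i]:  12  7 14 16 18  9 15 11 13 11 17
dp:     1  1  2  3  4  2  3  3  4  3  5
Maximum dp value is 5.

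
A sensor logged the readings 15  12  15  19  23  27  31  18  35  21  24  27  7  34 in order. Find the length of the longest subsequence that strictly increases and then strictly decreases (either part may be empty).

9

inc[i] = longest strictly increasing subsequence ending at i; dec[i] = longest strictly decreasing subsequence starting at i:
i:      1  2  3  4  5  6  7  8  9 10 11 12 13 14
a[i]:  15 12 15 19 23 27 31 18 35 21 24 27  7 34
inc:    1  1  2  3  4  5  6  3  7  4  5  6  1  7
dec:    3  2  2  3  3  3  3  2  3  2  2  2  1  1
Best peak at i=9 (value 35): inc=7, dec=3, length 7+3−1 = 9.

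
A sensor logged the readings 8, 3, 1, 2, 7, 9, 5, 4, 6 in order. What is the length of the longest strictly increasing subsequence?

4

Track the smallest tail for each achievable length (strict):
8 → extends → [8]
3 → replaces 8 → [3]
1 → replaces 3 → [1]
2 → extends → [1, 2]
7 → extends → [1, 2, 7]
9 → extends → [1, 2, 7, 9]
5 → replaces 7 → [1, 2, 5, 9]
4 → replaces 5 → [1, 2, 4, 9]
6 → replaces 9 → [1, 2, 4, 6]
Four tails, so the longest strictly increasing subsequence has length 4 (e.g. 1, 2, 7, 9).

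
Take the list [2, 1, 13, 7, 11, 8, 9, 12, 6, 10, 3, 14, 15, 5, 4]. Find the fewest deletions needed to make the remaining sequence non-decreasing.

8

Fewest deletions = n − (longest non-decreasing subsequence).
Patience tails:
2 → extends → [2]
1 → replaces 2 → [1]
13 → extends → [1, 13]
7 → replaces 13 → [1, 7]
11 → extends → [1, 7, 11]
8 → replaces 11 → [1, 7, 8]
9 → extends → [1, 7, 8, 9]
12 → extends → [1, 7, 8, 9, 12]
6 → replaces 7 → [1, 6, 8, 9, 12]
10 → replaces 12 → [1, 6, 8, 9, 10]
3 → replaces 6 → [1, 3, 8, 9, 10]
14 → extends → [1, 3, 8, 9, 10, 14]
15 → extends → [1, 3, 8, 9, 10, 14, 15]
5 → replaces 8 → [1, 3, 5, 9, 10, 14, 15]
4 → replaces 5 → [1, 3, 4, 9, 10, 14, 15]
Longest non-decreasing subsequence has length 7, so deletions = 15 − 7 = 8.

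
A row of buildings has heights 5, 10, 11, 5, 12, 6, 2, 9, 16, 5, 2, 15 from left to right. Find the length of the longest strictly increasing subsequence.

5

Let dp[i] be the length of the longest such subsequence ending at index i:
i:      1  2  3  4  5  6  7  8  9 10 11 12
a[i]:   5 10 11  5 12  6  2  9 16  5  2 15
dp:     1  2  3  1  4  2  1  3  5  2  1  5
Maximum dp value is 5.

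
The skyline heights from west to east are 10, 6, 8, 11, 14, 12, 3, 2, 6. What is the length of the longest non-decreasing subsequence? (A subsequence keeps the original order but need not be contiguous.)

Let dp[i] be the length of the longest such subsequence ending at index i:
i:      1  2  3  4  5  6  7  8  9
a[i]:  10  6  8 11 14 12  3  2  6
dp:     1  1  2  3  4  4  1  1  2
Maximum dp value is 4.

4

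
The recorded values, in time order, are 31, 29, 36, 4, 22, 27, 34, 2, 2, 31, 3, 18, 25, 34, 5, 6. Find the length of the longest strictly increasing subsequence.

5

Let dp[i] be the length of the longest such subsequence ending at index i:
i:      1  2  3  4  5  6  7  8  9 10 11 12 13 14 15 16
a[i]:  31 29 36  4 22 27 34  2  2 31  3 18 25 34  5  6
dp:     1  1  2  1  2  3  4  1  1  4  2  3  4  5  3  4
Maximum dp value is 5.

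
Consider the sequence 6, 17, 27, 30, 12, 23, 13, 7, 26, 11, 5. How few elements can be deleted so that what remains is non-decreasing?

7

Fewest deletions = n − (longest non-decreasing subsequence).
i:      1  2  3  4  5  6  7  8  9 10 11
a[i]:   6 17 27 30 12 23 13  7 26 11  5
dp:     1  2  3  4  2  3  3  2  4  3  1
max dp = 4, so deletions = 11 − 4 = 7.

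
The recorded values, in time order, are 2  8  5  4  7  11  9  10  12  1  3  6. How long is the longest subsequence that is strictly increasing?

6

Let dp[i] be the length of the longest such subsequence ending at index i:
i:      1  2  3  4  5  6  7  8  9 10 11 12
a[i]:   2  8  5  4  7 11  9 10 12  1  3  6
dp:     1  2  2  2  3  4  4  5  6  1  2  3
Maximum dp value is 6.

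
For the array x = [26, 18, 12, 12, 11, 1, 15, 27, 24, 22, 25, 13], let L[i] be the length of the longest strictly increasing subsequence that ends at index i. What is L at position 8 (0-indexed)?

dp[i] = 1 + max{dp[j] : j<i, x[j]<x[i]} (or 1 if no such j):
i:      0  1  2  3  4  5  6  7  8  9 10 11
x[i]:  26 18 12 12 11  1 15 27 24 22 25 13
dp:     1  1  1  1  1  1  2  3  3  3  4  2
At index 8 the value is 3.

3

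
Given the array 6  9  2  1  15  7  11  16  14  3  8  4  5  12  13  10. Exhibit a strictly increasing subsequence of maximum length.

Patience tails give the LIS length; then backtrack through the dp parents:
6 → extends → [6]
9 → extends → [6, 9]
2 → replaces 6 → [2, 9]
1 → replaces 2 → [1, 9]
15 → extends → [1, 9, 15]
7 → replaces 9 → [1, 7, 15]
11 → replaces 15 → [1, 7, 11]
16 → extends → [1, 7, 11, 16]
14 → replaces 16 → [1, 7, 11, 14]
3 → replaces 7 → [1, 3, 11, 14]
8 → replaces 11 → [1, 3, 8, 14]
4 → replaces 8 → [1, 3, 4, 14]
5 → replaces 14 → [1, 3, 4, 5]
12 → extends → [1, 3, 4, 5, 12]
13 → extends → [1, 3, 4, 5, 12, 13]
10 → replaces 12 → [1, 3, 4, 5, 10, 13]
Length 6; one witness is 2, 3, 4, 5, 12, 13.

2, 3, 4, 5, 12, 13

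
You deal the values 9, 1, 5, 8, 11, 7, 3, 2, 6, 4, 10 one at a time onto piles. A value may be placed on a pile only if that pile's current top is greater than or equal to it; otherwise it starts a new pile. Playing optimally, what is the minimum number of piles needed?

4

Place each on the leftmost legal pile:
9 → new pile 1 (tops now [9])
1 → pile 1 (tops now [1])
5 → new pile 2 (tops now [1, 5])
8 → new pile 3 (tops now [1, 5, 8])
11 → new pile 4 (tops now [1, 5, 8, 11])
7 → pile 3 (tops now [1, 5, 7, 11])
3 → pile 2 (tops now [1, 3, 7, 11])
2 → pile 2 (tops now [1, 2, 7, 11])
6 → pile 3 (tops now [1, 2, 6, 11])
4 → pile 3 (tops now [1, 2, 4, 11])
10 → pile 4 (tops now [1, 2, 4, 10])
Four piles.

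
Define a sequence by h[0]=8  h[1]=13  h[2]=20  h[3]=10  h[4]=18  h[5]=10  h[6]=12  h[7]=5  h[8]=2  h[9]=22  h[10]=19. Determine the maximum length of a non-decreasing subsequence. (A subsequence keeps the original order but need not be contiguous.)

5

Let dp[i] be the length of the longest such subsequence ending at index i:
i:      0  1  2  3  4  5  6  7  8  9 10
h[i]:   8 13 20 10 18 10 12  5  2 22 19
dp:     1  2  3  2  3  3  4  1  1  5  5
Maximum dp value is 5.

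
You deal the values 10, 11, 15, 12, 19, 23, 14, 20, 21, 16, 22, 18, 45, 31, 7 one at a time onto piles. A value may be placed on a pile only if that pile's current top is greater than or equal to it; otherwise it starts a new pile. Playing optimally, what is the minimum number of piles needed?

The minimum number of non-increasing subsequences covering a sequence equals the length of its longest strictly increasing subsequence.
LIS length is 8 (e.g. 10, 11, 15, 19, 20, 21, 22, 45), so 8 piles are needed.

8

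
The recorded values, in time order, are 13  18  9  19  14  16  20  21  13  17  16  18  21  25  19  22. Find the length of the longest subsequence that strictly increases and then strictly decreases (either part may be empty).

8

inc[i] = longest strictly increasing subsequence ending at i; dec[i] = longest strictly decreasing subsequence starting at i:
i:      1  2  3  4  5  6  7  8  9 10 11 12 13 14 15 16
a[i]:  13 18  9 19 14 16 20 21 13 17 16 18 21 25 19 22
inc:    1  2  1  3  2  3  4  5  2  4  3  5  6  7  6  7
dec:    2  3  1  3  2  2  3  3  1  2  1  1  2  2  1  1
Best peak at i=14 (value 25): inc=7, dec=2, length 7+2−1 = 8.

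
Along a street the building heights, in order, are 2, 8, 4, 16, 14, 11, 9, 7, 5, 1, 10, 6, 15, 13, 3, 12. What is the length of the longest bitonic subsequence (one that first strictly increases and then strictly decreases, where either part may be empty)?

inc[i] = longest strictly increasing subsequence ending at i; dec[i] = longest strictly decreasing subsequence starting at i:
i:      1  2  3  4  5  6  7  8  9 10 11 12 13 14 15 16
a[i]:   2  8  4 16 14 11  9  7  5  1 10  6 15 13  3 12
inc:    1  2  2  3  3  3  3  3  3  1  4  4  5  5  2  5
dec:    2  4  2  7  6  5  4  3  2  1  3  2  3  2  1  1
Best peak at i=4 (value 16): inc=3, dec=7, length 3+7−1 = 9.

9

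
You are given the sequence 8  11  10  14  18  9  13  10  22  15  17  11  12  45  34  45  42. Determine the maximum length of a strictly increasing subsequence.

Let dp[i] be the length of the longest such subsequence ending at index i:
i:      1  2  3  4  5  6  7  8  9 10 11 12 13 14 15 16 17
a[i]:   8 11 10 14 18  9 13 10 22 15 17 11 12 45 34 45 42
dp:     1  2  2  3  4  2  3  3  5  4  5  4  5  6  6  7  7
Maximum dp value is 7.

7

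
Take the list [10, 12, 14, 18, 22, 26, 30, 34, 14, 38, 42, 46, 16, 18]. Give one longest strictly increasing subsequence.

10, 12, 14, 18, 22, 26, 30, 34, 38, 42, 46

Patience tails give the LIS length; then backtrack through the dp parents:
10 → extends → [10]
12 → extends → [10, 12]
14 → extends → [10, 12, 14]
18 → extends → [10, 12, 14, 18]
22 → extends → [10, 12, 14, 18, 22]
26 → extends → [10, 12, 14, 18, 22, 26]
30 → extends → [10, 12, 14, 18, 22, 26, 30]
34 → extends → [10, 12, 14, 18, 22, 26, 30, 34]
14 → already a tail → [10, 12, 14, 18, 22, 26, 30, 34]
38 → extends → [10, 12, 14, 18, 22, 26, 30, 34, 38]
42 → extends → [10, 12, 14, 18, 22, 26, 30, 34, 38, 42]
46 → extends → [10, 12, 14, 18, 22, 26, 30, 34, 38, 42, 46]
16 → replaces 18 → [10, 12, 14, 16, 22, 26, 30, 34, 38, 42, 46]
18 → replaces 22 → [10, 12, 14, 16, 18, 26, 30, 34, 38, 42, 46]
Length 11; one witness is 10, 12, 14, 18, 22, 26, 30, 34, 38, 42, 46.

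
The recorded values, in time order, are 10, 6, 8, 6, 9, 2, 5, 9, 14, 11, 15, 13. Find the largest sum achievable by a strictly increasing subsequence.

Let S[i] be the best sum of a strictly increasing subsequence ending at i:
i:      1  2  3  4  5  6  7  8  9 10 11 12
a[i]:  10  6  8  6  9  2  5  9 14 11 15 13
S:     10  6 14  6 23  2  7 23 37 34 52 47
Maximum is 52 (e.g. 6 + 8 + 9 + 14 + 15).

52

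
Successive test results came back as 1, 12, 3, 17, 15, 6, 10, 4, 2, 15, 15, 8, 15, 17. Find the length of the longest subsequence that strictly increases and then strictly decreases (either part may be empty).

inc[i] = longest strictly increasing subsequence ending at i; dec[i] = longest strictly decreasing subsequence starting at i:
i:      1  2  3  4  5  6  7  8  9 10 11 12 13 14
a[i]:   1 12  3 17 15  6 10  4  2 15 15  8 15 17
inc:    1  2  2  3  3  3  4  3  2  5  5  4  5  6
dec:    1  4  2  5  4  3  3  2  1  2  2  1  1  1
Best peak at i=4 (value 17): inc=3, dec=5, length 3+5−1 = 7.

7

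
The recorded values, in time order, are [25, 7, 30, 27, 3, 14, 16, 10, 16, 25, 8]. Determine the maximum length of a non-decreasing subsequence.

Let dp[i] be the length of the longest such subsequence ending at index i:
i:      1  2  3  4  5  6  7  8  9 10 11
a[i]:  25  7 30 27  3 14 16 10 16 25  8
dp:     1  1  2  2  1  2  3  2  4  5  2
Maximum dp value is 5.

5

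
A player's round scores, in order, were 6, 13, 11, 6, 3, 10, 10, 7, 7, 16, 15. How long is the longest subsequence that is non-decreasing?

5

Track the smallest tail for each achievable length (allowing ties):
6 → extends → [6]
13 → extends → [6, 13]
11 → replaces 13 → [6, 11]
6 → replaces 11 → [6, 6]
3 → replaces 6 → [3, 6]
10 → extends → [3, 6, 10]
10 → extends → [3, 6, 10, 10]
7 → replaces 10 → [3, 6, 7, 10]
7 → replaces 10 → [3, 6, 7, 7]
16 → extends → [3, 6, 7, 7, 16]
15 → replaces 16 → [3, 6, 7, 7, 15]
Five tails, so the longest non-decreasing subsequence has length 5 (e.g. 6, 6, 10, 10, 16).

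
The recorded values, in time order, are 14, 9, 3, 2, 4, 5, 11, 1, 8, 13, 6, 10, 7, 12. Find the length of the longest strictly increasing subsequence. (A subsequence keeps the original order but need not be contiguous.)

6

Track the smallest tail for each achievable length (strict):
14 → extends → [14]
9 → replaces 14 → [9]
3 → replaces 9 → [3]
2 → replaces 3 → [2]
4 → extends → [2, 4]
5 → extends → [2, 4, 5]
11 → extends → [2, 4, 5, 11]
1 → replaces 2 → [1, 4, 5, 11]
8 → replaces 11 → [1, 4, 5, 8]
13 → extends → [1, 4, 5, 8, 13]
6 → replaces 8 → [1, 4, 5, 6, 13]
10 → replaces 13 → [1, 4, 5, 6, 10]
7 → replaces 10 → [1, 4, 5, 6, 7]
12 → extends → [1, 4, 5, 6, 7, 12]
Six tails, so the longest strictly increasing subsequence has length 6 (e.g. 3, 4, 5, 8, 10, 12).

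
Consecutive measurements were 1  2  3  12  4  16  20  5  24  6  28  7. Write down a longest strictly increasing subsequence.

Patience tails give the LIS length; then backtrack through the dp parents:
1 → extends → [1]
2 → extends → [1, 2]
3 → extends → [1, 2, 3]
12 → extends → [1, 2, 3, 12]
4 → replaces 12 → [1, 2, 3, 4]
16 → extends → [1, 2, 3, 4, 16]
20 → extends → [1, 2, 3, 4, 16, 20]
5 → replaces 16 → [1, 2, 3, 4, 5, 20]
24 → extends → [1, 2, 3, 4, 5, 20, 24]
6 → replaces 20 → [1, 2, 3, 4, 5, 6, 24]
28 → extends → [1, 2, 3, 4, 5, 6, 24, 28]
7 → replaces 24 → [1, 2, 3, 4, 5, 6, 7, 28]
Length 8; one witness is 1, 2, 3, 12, 16, 20, 24, 28.

1, 2, 3, 12, 16, 20, 24, 28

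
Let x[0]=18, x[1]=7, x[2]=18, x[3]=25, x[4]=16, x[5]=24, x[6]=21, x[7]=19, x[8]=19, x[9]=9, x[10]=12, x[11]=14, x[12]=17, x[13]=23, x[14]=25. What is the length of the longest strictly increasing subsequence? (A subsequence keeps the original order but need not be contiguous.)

7

Track the smallest tail for each achievable length (strict):
18 → extends → [18]
7 → replaces 18 → [7]
18 → extends → [7, 18]
25 → extends → [7, 18, 25]
16 → replaces 18 → [7, 16, 25]
24 → replaces 25 → [7, 16, 24]
21 → replaces 24 → [7, 16, 21]
19 → replaces 21 → [7, 16, 19]
19 → already a tail → [7, 16, 19]
9 → replaces 16 → [7, 9, 19]
12 → replaces 19 → [7, 9, 12]
14 → extends → [7, 9, 12, 14]
17 → extends → [7, 9, 12, 14, 17]
23 → extends → [7, 9, 12, 14, 17, 23]
25 → extends → [7, 9, 12, 14, 17, 23, 25]
Seven tails, so the longest strictly increasing subsequence has length 7 (e.g. 7, 9, 12, 14, 17, 23, 25).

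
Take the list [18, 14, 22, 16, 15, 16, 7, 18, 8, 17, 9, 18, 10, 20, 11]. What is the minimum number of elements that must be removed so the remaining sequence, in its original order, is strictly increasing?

Fewest deletions = n − (longest strictly increasing subsequence).
Patience tails:
18 → extends → [18]
14 → replaces 18 → [14]
22 → extends → [14, 22]
16 → replaces 22 → [14, 16]
15 → replaces 16 → [14, 15]
16 → extends → [14, 15, 16]
7 → replaces 14 → [7, 15, 16]
18 → extends → [7, 15, 16, 18]
8 → replaces 15 → [7, 8, 16, 18]
17 → replaces 18 → [7, 8, 16, 17]
9 → replaces 16 → [7, 8, 9, 17]
18 → extends → [7, 8, 9, 17, 18]
10 → replaces 17 → [7, 8, 9, 10, 18]
20 → extends → [7, 8, 9, 10, 18, 20]
11 → replaces 18 → [7, 8, 9, 10, 11, 20]
Longest strictly increasing subsequence has length 6, so deletions = 15 − 6 = 9.

9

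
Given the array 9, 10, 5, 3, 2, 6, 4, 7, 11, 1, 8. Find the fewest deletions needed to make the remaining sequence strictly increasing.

7

Fewest deletions = n − (longest strictly increasing subsequence).
i:      1  2  3  4  5  6  7  8  9 10 11
a[i]:   9 10  5  3  2  6  4  7 11  1  8
dp:     1  2  1  1  1  2  2  3  4  1  4
max dp = 4, so deletions = 11 − 4 = 7.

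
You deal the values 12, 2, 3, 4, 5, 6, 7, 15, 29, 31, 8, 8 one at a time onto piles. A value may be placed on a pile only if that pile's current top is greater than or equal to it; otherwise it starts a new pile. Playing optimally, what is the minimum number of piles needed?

9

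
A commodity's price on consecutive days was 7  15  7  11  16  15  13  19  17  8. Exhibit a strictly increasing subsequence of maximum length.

7, 15, 16, 19

Patience tails give the LIS length; then backtrack through the dp parents:
7 → extends → [7]
15 → extends → [7, 15]
7 → already a tail → [7, 15]
11 → replaces 15 → [7, 11]
16 → extends → [7, 11, 16]
15 → replaces 16 → [7, 11, 15]
13 → replaces 15 → [7, 11, 13]
19 → extends → [7, 11, 13, 19]
17 → replaces 19 → [7, 11, 13, 17]
8 → replaces 11 → [7, 8, 13, 17]
Length 4; one witness is 7, 15, 16, 19.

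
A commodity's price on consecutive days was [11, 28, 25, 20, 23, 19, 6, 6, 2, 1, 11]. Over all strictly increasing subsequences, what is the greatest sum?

54

Let S[i] be the best sum of a strictly increasing subsequence ending at i:
i:      1  2  3  4  5  6  7  8  9 10 11
a[i]:  11 28 25 20 23 19  6  6  2  1 11
S:     11 39 36 31 54 30  6  6  2  1 17
Maximum is 54 (e.g. 11 + 20 + 23).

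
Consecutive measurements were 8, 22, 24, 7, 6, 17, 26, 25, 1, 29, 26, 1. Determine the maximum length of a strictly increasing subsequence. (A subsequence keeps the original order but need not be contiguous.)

Let dp[i] be the length of the longest such subsequence ending at index i:
i:      1  2  3  4  5  6  7  8  9 10 11 12
a[i]:   8 22 24  7  6 17 26 25  1 29 26  1
dp:     1  2  3  1  1  2  4  4  1  5  5  1
Maximum dp value is 5.

5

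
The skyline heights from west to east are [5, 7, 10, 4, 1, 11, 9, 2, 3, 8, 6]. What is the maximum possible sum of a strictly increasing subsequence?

33

Let S[i] be the best sum of a strictly increasing subsequence ending at i:
i:      1  2  3  4  5  6  7  8  9 10 11
a[i]:   5  7 10  4  1 11  9  2  3  8  6
S:      5 12 22  4  1 33 21  3  6 20 12
Maximum is 33 (e.g. 5 + 7 + 10 + 11).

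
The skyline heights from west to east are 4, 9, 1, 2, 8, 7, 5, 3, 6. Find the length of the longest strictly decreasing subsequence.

Negate each value so 'decreasing' becomes 'increasing', then run patience tails on the negated sequence:
-4 → extends → [-4]
-9 → replaces -4 → [-9]
-1 → extends → [-9, -1]
-2 → replaces -1 → [-9, -2]
-8 → replaces -2 → [-9, -8]
-7 → extends → [-9, -8, -7]
-5 → extends → [-9, -8, -7, -5]
-3 → extends → [-9, -8, -7, -5, -3]
-6 → replaces -5 → [-9, -8, -7, -6, -3]
Five tails, so the longest strictly decreasing subsequence of the original has length 5.

5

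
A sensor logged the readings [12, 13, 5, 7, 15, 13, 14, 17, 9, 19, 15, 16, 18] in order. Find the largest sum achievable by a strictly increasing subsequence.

Let S[i] be the best sum of a strictly increasing subsequence ending at i:
i:      1  2  3  4  5  6  7  8  9 10 11 12 13
a[i]:  12 13  5  7 15 13 14 17  9 19 15 16 18
S:     12 25  5 12 40 25 39 57 21 76 54 70 88
Maximum is 88 (e.g. 5 + 7 + 13 + 14 + 15 + 16 + 18).

88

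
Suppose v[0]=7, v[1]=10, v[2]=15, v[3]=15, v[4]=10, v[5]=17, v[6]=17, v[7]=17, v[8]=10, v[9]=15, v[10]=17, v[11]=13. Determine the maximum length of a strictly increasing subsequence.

Track the smallest tail for each achievable length (strict):
7 → extends → [7]
10 → extends → [7, 10]
15 → extends → [7, 10, 15]
15 → already a tail → [7, 10, 15]
10 → already a tail → [7, 10, 15]
17 → extends → [7, 10, 15, 17]
17 → already a tail → [7, 10, 15, 17]
17 → already a tail → [7, 10, 15, 17]
10 → already a tail → [7, 10, 15, 17]
15 → already a tail → [7, 10, 15, 17]
17 → already a tail → [7, 10, 15, 17]
13 → replaces 15 → [7, 10, 13, 17]
Four tails, so the longest strictly increasing subsequence has length 4 (e.g. 7, 10, 15, 17).

4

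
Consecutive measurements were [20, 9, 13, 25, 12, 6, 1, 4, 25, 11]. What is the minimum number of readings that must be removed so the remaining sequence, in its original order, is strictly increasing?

7

Fewest deletions = n − (longest strictly increasing subsequence).
i:      1  2  3  4  5  6  7  8  9 10
a[i]:  20  9 13 25 12  6  1  4 25 11
dp:     1  1  2  3  2  1  1  2  3  3
max dp = 3, so deletions = 10 − 3 = 7.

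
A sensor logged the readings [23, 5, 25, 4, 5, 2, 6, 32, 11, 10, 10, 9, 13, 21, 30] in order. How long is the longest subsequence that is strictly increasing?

7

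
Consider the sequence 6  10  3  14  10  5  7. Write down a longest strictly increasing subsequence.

Patience tails give the LIS length; then backtrack through the dp parents:
6 → extends → [6]
10 → extends → [6, 10]
3 → replaces 6 → [3, 10]
14 → extends → [3, 10, 14]
10 → already a tail → [3, 10, 14]
5 → replaces 10 → [3, 5, 14]
7 → replaces 14 → [3, 5, 7]
Length 3; one witness is 6, 10, 14.

6, 10, 14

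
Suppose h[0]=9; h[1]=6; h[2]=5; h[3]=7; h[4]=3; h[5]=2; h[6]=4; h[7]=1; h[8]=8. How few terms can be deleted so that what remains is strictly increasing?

6

Fewest deletions = n − (longest strictly increasing subsequence).
i:     0 1 2 3 4 5 6 7 8
h[i]:  9 6 5 7 3 2 4 1 8
dp:    1 1 1 2 1 1 2 1 3
max dp = 3, so deletions = 9 − 3 = 6.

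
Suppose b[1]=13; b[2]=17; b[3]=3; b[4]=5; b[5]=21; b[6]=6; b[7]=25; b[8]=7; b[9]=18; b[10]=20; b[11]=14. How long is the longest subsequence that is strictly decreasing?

Negate each value so 'decreasing' becomes 'increasing', then run patience tails on the negated sequence:
-13 → extends → [-13]
-17 → replaces -13 → [-17]
-3 → extends → [-17, -3]
-5 → replaces -3 → [-17, -5]
-21 → replaces -17 → [-21, -5]
-6 → replaces -5 → [-21, -6]
-25 → replaces -21 → [-25, -6]
-7 → replaces -6 → [-25, -7]
-18 → replaces -7 → [-25, -18]
-20 → replaces -18 → [-25, -20]
-14 → extends → [-25, -20, -14]
Three tails, so the longest strictly decreasing subsequence of the original has length 3.

3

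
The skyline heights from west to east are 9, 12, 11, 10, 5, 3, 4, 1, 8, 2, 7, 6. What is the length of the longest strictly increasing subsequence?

Let dp[i] be the length of the longest such subsequence ending at index i:
i:      1  2  3  4  5  6  7  8  9 10 11 12
a[i]:   9 12 11 10  5  3  4  1  8  2  7  6
dp:     1  2  2  2  1  1  2  1  3  2  3  3
Maximum dp value is 3.

3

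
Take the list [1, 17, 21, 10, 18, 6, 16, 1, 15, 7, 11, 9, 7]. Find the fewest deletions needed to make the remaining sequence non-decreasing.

9

Fewest deletions = n − (longest non-decreasing subsequence).
i:      1  2  3  4  5  6  7  8  9 10 11 12 13
a[i]:   1 17 21 10 18  6 16  1 15  7 11  9  7
dp:     1  2  3  2  3  2  3  2  3  3  4  4  4
max dp = 4, so deletions = 13 − 4 = 9.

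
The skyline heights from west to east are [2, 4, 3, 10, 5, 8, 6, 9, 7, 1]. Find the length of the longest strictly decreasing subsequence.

4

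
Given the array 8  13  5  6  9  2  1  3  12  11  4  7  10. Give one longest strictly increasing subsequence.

Patience tails give the LIS length; then backtrack through the dp parents:
8 → extends → [8]
13 → extends → [8, 13]
5 → replaces 8 → [5, 13]
6 → replaces 13 → [5, 6]
9 → extends → [5, 6, 9]
2 → replaces 5 → [2, 6, 9]
1 → replaces 2 → [1, 6, 9]
3 → replaces 6 → [1, 3, 9]
12 → extends → [1, 3, 9, 12]
11 → replaces 12 → [1, 3, 9, 11]
4 → replaces 9 → [1, 3, 4, 11]
7 → replaces 11 → [1, 3, 4, 7]
10 → extends → [1, 3, 4, 7, 10]
Length 5; one witness is 2, 3, 4, 7, 10.

2, 3, 4, 7, 10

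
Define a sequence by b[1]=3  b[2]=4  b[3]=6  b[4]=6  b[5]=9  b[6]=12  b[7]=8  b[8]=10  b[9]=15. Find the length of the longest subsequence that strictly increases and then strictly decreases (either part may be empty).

inc[i] = longest strictly increasing subsequence ending at i; dec[i] = longest strictly decreasing subsequence starting at i:
i:      1  2  3  4  5  6  7  8  9
b[i]:   3  4  6  6  9 12  8 10 15
inc:    1  2  3  3  4  5  4  5  6
dec:    1  1  1  1  2  2  1  1  1
Best peak at i=6 (value 12): inc=5, dec=2, length 5+2−1 = 6.

6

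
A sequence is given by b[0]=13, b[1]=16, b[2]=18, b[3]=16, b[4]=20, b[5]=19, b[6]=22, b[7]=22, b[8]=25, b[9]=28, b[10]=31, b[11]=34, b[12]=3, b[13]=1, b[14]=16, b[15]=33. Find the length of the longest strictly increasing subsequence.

9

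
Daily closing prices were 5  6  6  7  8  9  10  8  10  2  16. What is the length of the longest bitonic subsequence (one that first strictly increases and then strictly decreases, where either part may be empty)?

8

inc[i] = longest strictly increasing subsequence ending at i; dec[i] = longest strictly decreasing subsequence starting at i:
i:      1  2  3  4  5  6  7  8  9 10 11
a[i]:   5  6  6  7  8  9 10  8 10  2 16
inc:    1  2  2  3  4  5  6  4  6  1  7
dec:    2  2  2  2  2  3  3  2  2  1  1
Best peak at i=7 (value 10): inc=6, dec=3, length 6+3−1 = 8.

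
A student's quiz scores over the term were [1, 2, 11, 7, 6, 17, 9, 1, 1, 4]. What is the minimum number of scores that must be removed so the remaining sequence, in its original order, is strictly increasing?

6

Fewest deletions = n − (longest strictly increasing subsequence).
i:      1  2  3  4  5  6  7  8  9 10
a[i]:   1  2 11  7  6 17  9  1  1  4
dp:     1  2  3  3  3  4  4  1  1  3
max dp = 4, so deletions = 10 − 4 = 6.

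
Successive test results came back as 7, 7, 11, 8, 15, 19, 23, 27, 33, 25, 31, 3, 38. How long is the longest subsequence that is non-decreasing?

Track the smallest tail for each achievable length (allowing ties):
7 → extends → [7]
7 → extends → [7, 7]
11 → extends → [7, 7, 11]
8 → replaces 11 → [7, 7, 8]
15 → extends → [7, 7, 8, 15]
19 → extends → [7, 7, 8, 15, 19]
23 → extends → [7, 7, 8, 15, 19, 23]
27 → extends → [7, 7, 8, 15, 19, 23, 27]
33 → extends → [7, 7, 8, 15, 19, 23, 27, 33]
25 → replaces 27 → [7, 7, 8, 15, 19, 23, 25, 33]
31 → replaces 33 → [7, 7, 8, 15, 19, 23, 25, 31]
3 → replaces 7 → [3, 7, 8, 15, 19, 23, 25, 31]
38 → extends → [3, 7, 8, 15, 19, 23, 25, 31, 38]
Nine tails, so the longest non-decreasing subsequence has length 9 (e.g. 7, 7, 11, 15, 19, 23, 27, 33, 38).

9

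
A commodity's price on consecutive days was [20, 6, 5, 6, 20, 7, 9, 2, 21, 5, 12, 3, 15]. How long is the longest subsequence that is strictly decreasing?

4

Negate each value so 'decreasing' becomes 'increasing', then run patience tails on the negated sequence:
-20 → extends → [-20]
-6 → extends → [-20, -6]
-5 → extends → [-20, -6, -5]
-6 → already a tail → [-20, -6, -5]
-20 → already a tail → [-20, -6, -5]
-7 → replaces -6 → [-20, -7, -5]
-9 → replaces -7 → [-20, -9, -5]
-2 → extends → [-20, -9, -5, -2]
-21 → replaces -20 → [-21, -9, -5, -2]
-5 → already a tail → [-21, -9, -5, -2]
-12 → replaces -9 → [-21, -12, -5, -2]
-3 → replaces -2 → [-21, -12, -5, -3]
-15 → replaces -12 → [-21, -15, -5, -3]
Four tails, so the longest strictly decreasing subsequence of the original has length 4.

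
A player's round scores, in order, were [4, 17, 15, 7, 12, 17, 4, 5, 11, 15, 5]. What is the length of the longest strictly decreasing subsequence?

5

Let dp[i] be the longest strictly decreasing subsequence ending at i:
i:      1  2  3  4  5  6  7  8  9 10 11
a[i]:   4 17 15  7 12 17  4  5 11 15  5
dp:     1  1  2  3  3  1  4  4  4  2  5
Maximum is 5.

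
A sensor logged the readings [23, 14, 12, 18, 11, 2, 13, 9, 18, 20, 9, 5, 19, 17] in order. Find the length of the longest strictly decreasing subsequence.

Negate each value so 'decreasing' becomes 'increasing', then run patience tails on the negated sequence:
-23 → extends → [-23]
-14 → extends → [-23, -14]
-12 → extends → [-23, -14, -12]
-18 → replaces -14 → [-23, -18, -12]
-11 → extends → [-23, -18, -12, -11]
-2 → extends → [-23, -18, -12, -11, -2]
-13 → replaces -12 → [-23, -18, -13, -11, -2]
-9 → replaces -2 → [-23, -18, -13, -11, -9]
-18 → already a tail → [-23, -18, -13, -11, -9]
-20 → replaces -18 → [-23, -20, -13, -11, -9]
-9 → already a tail → [-23, -20, -13, -11, -9]
-5 → extends → [-23, -20, -13, -11, -9, -5]
-19 → replaces -13 → [-23, -20, -19, -11, -9, -5]
-17 → replaces -11 → [-23, -20, -19, -17, -9, -5]
Six tails, so the longest strictly decreasing subsequence of the original has length 6.

6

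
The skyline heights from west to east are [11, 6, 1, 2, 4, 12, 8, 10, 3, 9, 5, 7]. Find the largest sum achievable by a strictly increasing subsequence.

Let S[i] be the best sum of a strictly increasing subsequence ending at i:
i:      1  2  3  4  5  6  7  8  9 10 11 12
a[i]:  11  6  1  2  4 12  8 10  3  9  5  7
S:     11  6  1  3  7 23 15 25  6 24 12 19
Maximum is 25 (e.g. 1 + 2 + 4 + 8 + 10).

25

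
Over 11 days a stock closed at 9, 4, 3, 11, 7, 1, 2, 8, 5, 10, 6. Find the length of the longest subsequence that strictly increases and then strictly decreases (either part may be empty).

inc[i] = longest strictly increasing subsequence ending at i; dec[i] = longest strictly decreasing subsequence starting at i:
i:      1  2  3  4  5  6  7  8  9 10 11
a[i]:   9  4  3 11  7  1  2  8  5 10  6
inc:    1  1  1  2  2  1  2  3  3  4  4
dec:    4  3  2  3  2  1  1  2  1  2  1
Best peak at i=10 (value 10): inc=4, dec=2, length 4+2−1 = 5.

5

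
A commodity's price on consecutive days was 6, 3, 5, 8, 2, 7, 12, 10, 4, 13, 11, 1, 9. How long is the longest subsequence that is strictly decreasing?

Negate each value so 'decreasing' becomes 'increasing', then run patience tails on the negated sequence:
-6 → extends → [-6]
-3 → extends → [-6, -3]
-5 → replaces -3 → [-6, -5]
-8 → replaces -6 → [-8, -5]
-2 → extends → [-8, -5, -2]
-7 → replaces -5 → [-8, -7, -2]
-12 → replaces -8 → [-12, -7, -2]
-10 → replaces -7 → [-12, -10, -2]
-4 → replaces -2 → [-12, -10, -4]
-13 → replaces -12 → [-13, -10, -4]
-11 → replaces -10 → [-13, -11, -4]
-1 → extends → [-13, -11, -4, -1]
-9 → replaces -4 → [-13, -11, -9, -1]
Four tails, so the longest strictly decreasing subsequence of the original has length 4.

4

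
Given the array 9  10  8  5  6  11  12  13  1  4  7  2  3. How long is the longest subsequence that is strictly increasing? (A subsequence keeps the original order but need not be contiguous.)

5

Track the smallest tail for each achievable length (strict):
9 → extends → [9]
10 → extends → [9, 10]
8 → replaces 9 → [8, 10]
5 → replaces 8 → [5, 10]
6 → replaces 10 → [5, 6]
11 → extends → [5, 6, 11]
12 → extends → [5, 6, 11, 12]
13 → extends → [5, 6, 11, 12, 13]
1 → replaces 5 → [1, 6, 11, 12, 13]
4 → replaces 6 → [1, 4, 11, 12, 13]
7 → replaces 11 → [1, 4, 7, 12, 13]
2 → replaces 4 → [1, 2, 7, 12, 13]
3 → replaces 7 → [1, 2, 3, 12, 13]
Five tails, so the longest strictly increasing subsequence has length 5 (e.g. 9, 10, 11, 12, 13).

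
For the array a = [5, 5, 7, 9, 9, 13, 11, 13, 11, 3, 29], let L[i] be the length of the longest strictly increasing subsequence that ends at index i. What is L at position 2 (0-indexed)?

2

dp[i] = 1 + max{dp[j] : j<i, a[j]<a[i]} (or 1 if no such j):
i:      0  1  2  3  4  5  6  7  8  9 10
a[i]:   5  5  7  9  9 13 11 13 11  3 29
dp:     1  1  2  3  3  4  4  5  4  1  6
At index 2 the value is 2.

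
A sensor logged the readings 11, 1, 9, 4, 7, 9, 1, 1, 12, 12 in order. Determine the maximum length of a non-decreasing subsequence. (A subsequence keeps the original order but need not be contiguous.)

6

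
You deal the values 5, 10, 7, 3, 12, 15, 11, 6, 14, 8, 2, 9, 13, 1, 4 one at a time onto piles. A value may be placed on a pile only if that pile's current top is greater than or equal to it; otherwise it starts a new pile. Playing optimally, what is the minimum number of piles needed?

5

The minimum number of non-increasing subsequences covering a sequence equals the length of its longest strictly increasing subsequence.
LIS length is 5 (e.g. 5, 7, 8, 9, 13), so 5 piles are needed.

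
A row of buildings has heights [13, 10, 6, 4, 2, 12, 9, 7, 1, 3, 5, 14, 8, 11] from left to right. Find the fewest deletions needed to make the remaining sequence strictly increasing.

9

Fewest deletions = n − (longest strictly increasing subsequence).
i:      1  2  3  4  5  6  7  8  9 10 11 12 13 14
a[i]:  13 10  6  4  2 12  9  7  1  3  5 14  8 11
dp:     1  1  1  1  1  2  2  2  1  2  3  4  4  5
max dp = 5, so deletions = 14 − 5 = 9.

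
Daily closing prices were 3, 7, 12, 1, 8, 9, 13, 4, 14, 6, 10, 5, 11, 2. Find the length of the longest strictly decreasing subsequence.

5

Negate each value so 'decreasing' becomes 'increasing', then run patience tails on the negated sequence:
-3 → extends → [-3]
-7 → replaces -3 → [-7]
-12 → replaces -7 → [-12]
-1 → extends → [-12, -1]
-8 → replaces -1 → [-12, -8]
-9 → replaces -8 → [-12, -9]
-13 → replaces -12 → [-13, -9]
-4 → extends → [-13, -9, -4]
-14 → replaces -13 → [-14, -9, -4]
-6 → replaces -4 → [-14, -9, -6]
-10 → replaces -9 → [-14, -10, -6]
-5 → extends → [-14, -10, -6, -5]
-11 → replaces -10 → [-14, -11, -6, -5]
-2 → extends → [-14, -11, -6, -5, -2]
Five tails, so the longest strictly decreasing subsequence of the original has length 5.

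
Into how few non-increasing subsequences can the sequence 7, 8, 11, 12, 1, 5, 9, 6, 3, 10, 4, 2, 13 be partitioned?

The minimum number of non-increasing subsequences covering a sequence equals the length of its longest strictly increasing subsequence.
LIS length is 5 (e.g. 7, 8, 11, 12, 13), so 5 piles are needed.

5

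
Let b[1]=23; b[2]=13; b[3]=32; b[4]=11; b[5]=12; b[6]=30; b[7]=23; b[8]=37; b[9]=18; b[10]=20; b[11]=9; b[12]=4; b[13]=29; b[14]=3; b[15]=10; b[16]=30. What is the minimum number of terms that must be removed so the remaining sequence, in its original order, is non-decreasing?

Fewest deletions = n − (longest non-decreasing subsequence).
Patience tails:
23 → extends → [23]
13 → replaces 23 → [13]
32 → extends → [13, 32]
11 → replaces 13 → [11, 32]
12 → replaces 32 → [11, 12]
30 → extends → [11, 12, 30]
23 → replaces 30 → [11, 12, 23]
37 → extends → [11, 12, 23, 37]
18 → replaces 23 → [11, 12, 18, 37]
20 → replaces 37 → [11, 12, 18, 20]
9 → replaces 11 → [9, 12, 18, 20]
4 → replaces 9 → [4, 12, 18, 20]
29 → extends → [4, 12, 18, 20, 29]
3 → replaces 4 → [3, 12, 18, 20, 29]
10 → replaces 12 → [3, 10, 18, 20, 29]
30 → extends → [3, 10, 18, 20, 29, 30]
Longest non-decreasing subsequence has length 6, so deletions = 16 − 6 = 10.

10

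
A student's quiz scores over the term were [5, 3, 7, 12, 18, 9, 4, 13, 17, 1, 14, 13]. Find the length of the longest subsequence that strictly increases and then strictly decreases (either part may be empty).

7

inc[i] = longest strictly increasing subsequence ending at i; dec[i] = longest strictly decreasing subsequence starting at i:
i:      1  2  3  4  5  6  7  8  9 10 11 12
a[i]:   5  3  7 12 18  9  4 13 17  1 14 13
inc:    1  1  2  3  4  3  2  4  5  1  5  4
dec:    3  2  3  4  4  3  2  2  3  1  2  1
Best peak at i=5 (value 18): inc=4, dec=4, length 4+4−1 = 7.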